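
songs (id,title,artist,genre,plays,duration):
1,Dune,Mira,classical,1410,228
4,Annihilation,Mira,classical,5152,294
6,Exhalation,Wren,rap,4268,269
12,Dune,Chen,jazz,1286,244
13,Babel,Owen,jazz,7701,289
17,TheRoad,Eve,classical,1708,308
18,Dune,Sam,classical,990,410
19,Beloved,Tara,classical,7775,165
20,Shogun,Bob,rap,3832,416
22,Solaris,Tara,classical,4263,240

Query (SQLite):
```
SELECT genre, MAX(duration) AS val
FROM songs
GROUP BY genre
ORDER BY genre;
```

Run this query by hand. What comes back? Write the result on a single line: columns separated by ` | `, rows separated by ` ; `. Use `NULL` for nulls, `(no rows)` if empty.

Partition songs by genre; compute MAX(duration) within each group.
  classical: ids {1, 4, 17, 18, 19, 22} → MAX(duration)=410
  jazz: ids {12, 13} → MAX(duration)=289
  rap: ids {6, 20} → MAX(duration)=416

classical | 410 ; jazz | 289 ; rap | 416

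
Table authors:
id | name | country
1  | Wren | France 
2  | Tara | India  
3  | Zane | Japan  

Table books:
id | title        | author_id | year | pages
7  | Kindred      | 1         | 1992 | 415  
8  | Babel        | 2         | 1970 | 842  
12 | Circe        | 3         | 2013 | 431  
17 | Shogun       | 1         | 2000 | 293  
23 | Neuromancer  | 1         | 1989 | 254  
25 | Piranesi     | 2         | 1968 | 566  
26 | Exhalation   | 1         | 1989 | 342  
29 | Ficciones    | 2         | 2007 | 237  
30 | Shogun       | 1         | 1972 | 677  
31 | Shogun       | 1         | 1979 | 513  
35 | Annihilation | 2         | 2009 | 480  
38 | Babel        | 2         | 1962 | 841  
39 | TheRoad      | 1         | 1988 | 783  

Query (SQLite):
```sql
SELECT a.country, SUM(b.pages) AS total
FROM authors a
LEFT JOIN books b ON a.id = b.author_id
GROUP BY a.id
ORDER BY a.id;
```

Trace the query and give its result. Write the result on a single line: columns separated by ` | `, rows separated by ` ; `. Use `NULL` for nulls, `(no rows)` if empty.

France | 3277 ; India | 2966 ; Japan | 431

LEFT JOIN keeps every authors row; unmatched ones get NULL for books columns.
Group by authors.id and compute SUM(b.pages). SUM over an all-NULL group is NULL.
  1: ids {7, 17, 23, 26, 30, 31, 39} → SUM(b.pages)=3277
  2: ids {8, 25, 29, 35, 38} → SUM(b.pages)=2966
  3: ids {12} → SUM(b.pages)=431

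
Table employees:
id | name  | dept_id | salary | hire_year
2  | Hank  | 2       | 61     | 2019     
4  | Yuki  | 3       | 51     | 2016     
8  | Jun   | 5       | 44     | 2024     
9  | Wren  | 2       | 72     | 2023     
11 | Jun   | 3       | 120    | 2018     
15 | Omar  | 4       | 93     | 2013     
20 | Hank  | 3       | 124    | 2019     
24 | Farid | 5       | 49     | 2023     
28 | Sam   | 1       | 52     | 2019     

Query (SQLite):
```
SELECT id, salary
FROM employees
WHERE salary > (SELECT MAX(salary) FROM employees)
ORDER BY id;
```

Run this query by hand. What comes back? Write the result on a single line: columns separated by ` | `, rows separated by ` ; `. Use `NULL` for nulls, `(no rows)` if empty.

Scalar subquery: MAX(salary) over all employees rows = 124.
Keep rows where salary > that value.

(no rows)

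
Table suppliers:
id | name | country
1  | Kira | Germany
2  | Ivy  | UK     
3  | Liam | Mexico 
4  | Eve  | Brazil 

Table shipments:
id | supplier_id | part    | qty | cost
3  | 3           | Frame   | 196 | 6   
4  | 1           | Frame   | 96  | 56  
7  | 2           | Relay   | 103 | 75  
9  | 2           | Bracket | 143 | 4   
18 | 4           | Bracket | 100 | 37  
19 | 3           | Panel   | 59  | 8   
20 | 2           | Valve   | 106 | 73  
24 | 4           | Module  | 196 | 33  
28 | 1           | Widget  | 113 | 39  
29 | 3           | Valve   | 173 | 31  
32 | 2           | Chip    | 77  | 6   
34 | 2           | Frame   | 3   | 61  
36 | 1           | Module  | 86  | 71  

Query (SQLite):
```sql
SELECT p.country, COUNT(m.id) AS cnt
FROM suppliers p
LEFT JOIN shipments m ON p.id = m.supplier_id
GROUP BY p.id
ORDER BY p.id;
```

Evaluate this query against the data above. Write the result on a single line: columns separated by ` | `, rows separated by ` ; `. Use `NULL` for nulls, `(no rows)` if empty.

Germany | 3 ; UK | 5 ; Mexico | 3 ; Brazil | 2

LEFT JOIN keeps every suppliers row; unmatched ones get NULL for shipments columns.
Group by suppliers.id and compute COUNT(m.id). COUNT(col) of an all-NULL group is 0.
  1: ids {4, 28, 36} → COUNT(m.id)=3
  2: ids {7, 9, 20, 32, 34} → COUNT(m.id)=5
  3: ids {3, 19, 29} → COUNT(m.id)=3
  4: ids {18, 24} → COUNT(m.id)=2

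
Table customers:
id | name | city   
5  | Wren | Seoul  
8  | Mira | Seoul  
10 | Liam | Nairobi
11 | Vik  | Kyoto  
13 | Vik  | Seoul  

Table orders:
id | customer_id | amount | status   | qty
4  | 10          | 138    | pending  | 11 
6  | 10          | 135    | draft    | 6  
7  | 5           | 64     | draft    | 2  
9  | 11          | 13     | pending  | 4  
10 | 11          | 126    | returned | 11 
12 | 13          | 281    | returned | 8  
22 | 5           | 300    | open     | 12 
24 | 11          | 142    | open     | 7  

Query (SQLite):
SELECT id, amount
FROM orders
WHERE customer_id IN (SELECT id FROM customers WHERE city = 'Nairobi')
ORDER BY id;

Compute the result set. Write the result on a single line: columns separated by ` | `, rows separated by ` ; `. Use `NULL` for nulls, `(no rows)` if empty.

4 | 138 ; 6 | 135

Inner query: customers.id where city = 'Nairobi'.
Outer: keep orders rows whose customer_id is in that set.
Inner query → {10}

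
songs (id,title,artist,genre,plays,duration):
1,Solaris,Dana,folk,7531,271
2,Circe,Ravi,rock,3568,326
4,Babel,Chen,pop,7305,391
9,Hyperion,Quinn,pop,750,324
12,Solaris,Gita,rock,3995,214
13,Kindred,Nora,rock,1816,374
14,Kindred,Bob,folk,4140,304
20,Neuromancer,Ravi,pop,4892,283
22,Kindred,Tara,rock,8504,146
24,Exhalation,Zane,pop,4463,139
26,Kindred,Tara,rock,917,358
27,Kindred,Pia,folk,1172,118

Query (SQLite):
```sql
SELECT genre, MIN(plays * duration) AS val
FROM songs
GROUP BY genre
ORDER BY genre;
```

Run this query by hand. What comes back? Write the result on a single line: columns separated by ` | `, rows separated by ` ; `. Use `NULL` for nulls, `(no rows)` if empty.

folk | 138296 ; pop | 243000 ; rock | 328286

For each row compute plays * duration.
Group by genre; take MIN of the expression per group.
  folk: ids {1, 14, 27} → MIN(plays * duration)=138296
  pop: ids {4, 9, 20, 24} → MIN(plays * duration)=243000
  rock: ids {2, 12, 13, 22, 26} → MIN(plays * duration)=328286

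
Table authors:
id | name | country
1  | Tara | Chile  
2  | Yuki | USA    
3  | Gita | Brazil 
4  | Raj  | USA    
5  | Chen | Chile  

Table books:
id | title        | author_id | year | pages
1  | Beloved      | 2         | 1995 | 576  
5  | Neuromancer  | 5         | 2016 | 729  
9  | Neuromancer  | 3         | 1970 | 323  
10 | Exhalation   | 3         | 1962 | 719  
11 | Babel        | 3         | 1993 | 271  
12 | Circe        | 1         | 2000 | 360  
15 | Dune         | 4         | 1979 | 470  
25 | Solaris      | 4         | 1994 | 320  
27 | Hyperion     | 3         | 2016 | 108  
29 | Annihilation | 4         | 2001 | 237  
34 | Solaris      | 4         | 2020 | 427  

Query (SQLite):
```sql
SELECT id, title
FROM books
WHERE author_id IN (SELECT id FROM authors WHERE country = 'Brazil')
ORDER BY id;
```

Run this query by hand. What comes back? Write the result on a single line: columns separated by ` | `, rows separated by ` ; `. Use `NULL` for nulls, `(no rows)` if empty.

9 | Neuromancer ; 10 | Exhalation ; 11 | Babel ; 27 | Hyperion

Inner query: authors.id where country = 'Brazil'.
Outer: keep books rows whose author_id is in that set.
Inner query → {3}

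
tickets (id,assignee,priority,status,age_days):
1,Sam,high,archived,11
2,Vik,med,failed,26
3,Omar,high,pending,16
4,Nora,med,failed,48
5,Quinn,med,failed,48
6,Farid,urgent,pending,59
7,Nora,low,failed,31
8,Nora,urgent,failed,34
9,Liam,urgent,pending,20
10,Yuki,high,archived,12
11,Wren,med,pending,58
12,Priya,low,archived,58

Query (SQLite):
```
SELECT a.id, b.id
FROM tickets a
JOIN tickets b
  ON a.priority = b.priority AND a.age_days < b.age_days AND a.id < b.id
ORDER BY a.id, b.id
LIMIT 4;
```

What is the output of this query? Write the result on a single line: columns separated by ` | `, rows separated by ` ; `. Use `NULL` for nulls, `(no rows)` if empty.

1 | 3 ; 1 | 10 ; 2 | 4 ; 2 | 5

Pairs (a,b) with same priority, a.age_days < b.age_days, a.id < b.id.
priority groups: high:{1,3,10} low:{7,12} med:{2,4,5,11} urgent:{6,8,9}
Ordered by (a.id, b.id); first 4.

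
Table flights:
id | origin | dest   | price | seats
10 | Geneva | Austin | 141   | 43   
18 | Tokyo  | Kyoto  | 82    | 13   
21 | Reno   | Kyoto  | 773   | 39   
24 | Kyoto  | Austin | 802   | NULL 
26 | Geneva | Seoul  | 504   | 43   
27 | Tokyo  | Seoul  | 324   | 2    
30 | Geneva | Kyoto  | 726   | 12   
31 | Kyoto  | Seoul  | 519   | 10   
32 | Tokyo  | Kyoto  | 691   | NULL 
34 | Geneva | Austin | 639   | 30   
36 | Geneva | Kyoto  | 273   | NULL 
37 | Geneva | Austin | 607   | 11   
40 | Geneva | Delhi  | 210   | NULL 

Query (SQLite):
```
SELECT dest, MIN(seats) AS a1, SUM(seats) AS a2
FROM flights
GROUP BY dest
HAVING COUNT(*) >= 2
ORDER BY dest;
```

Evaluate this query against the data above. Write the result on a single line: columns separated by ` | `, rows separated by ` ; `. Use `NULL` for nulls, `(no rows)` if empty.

Group flights by dest.
Per group compute: MIN(seats), SUM(seats).
HAVING: drop groups with fewer than 2 rows.
  Austin: ids {10, 24, 34, 37} → MIN(seats)=11, SUM(seats)=84
  Delhi: ids {40} → MIN(seats)=NULL, SUM(seats)=NULL
  Kyoto: ids {18, 21, 30, 32, 36} → MIN(seats)=12, SUM(seats)=64
  Seoul: ids {26, 27, 31} → MIN(seats)=2, SUM(seats)=55

Austin | 11 | 84 ; Kyoto | 12 | 64 ; Seoul | 2 | 55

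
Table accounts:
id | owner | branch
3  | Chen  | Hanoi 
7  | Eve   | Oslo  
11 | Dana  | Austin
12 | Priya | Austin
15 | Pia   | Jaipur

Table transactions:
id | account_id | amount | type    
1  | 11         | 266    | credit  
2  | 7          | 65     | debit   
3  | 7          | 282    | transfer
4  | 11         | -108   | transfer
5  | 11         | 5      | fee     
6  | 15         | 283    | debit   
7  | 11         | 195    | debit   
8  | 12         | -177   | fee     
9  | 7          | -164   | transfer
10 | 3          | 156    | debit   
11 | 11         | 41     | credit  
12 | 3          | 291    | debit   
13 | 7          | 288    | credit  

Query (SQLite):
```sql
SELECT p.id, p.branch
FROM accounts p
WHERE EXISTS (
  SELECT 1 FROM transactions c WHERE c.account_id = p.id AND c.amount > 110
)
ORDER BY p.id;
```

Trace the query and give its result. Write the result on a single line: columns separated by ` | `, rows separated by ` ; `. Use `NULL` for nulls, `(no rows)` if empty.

For each accounts row, check whether any transactions with matching account_id has amount > 110.
Keep rows where that is true.

3 | Hanoi ; 7 | Oslo ; 11 | Austin ; 15 | Jaipur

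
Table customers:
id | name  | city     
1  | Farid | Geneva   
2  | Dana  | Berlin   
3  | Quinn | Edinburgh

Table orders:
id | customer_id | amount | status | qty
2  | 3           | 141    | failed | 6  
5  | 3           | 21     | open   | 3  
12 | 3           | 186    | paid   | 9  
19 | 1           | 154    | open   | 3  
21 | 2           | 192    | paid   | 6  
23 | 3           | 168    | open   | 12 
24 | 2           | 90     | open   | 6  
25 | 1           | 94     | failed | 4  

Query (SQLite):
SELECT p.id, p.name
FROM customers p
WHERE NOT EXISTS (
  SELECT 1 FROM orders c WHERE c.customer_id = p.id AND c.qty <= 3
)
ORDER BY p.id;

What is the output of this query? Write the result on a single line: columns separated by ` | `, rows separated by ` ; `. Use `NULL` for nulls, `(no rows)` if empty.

For each customers row, check whether any orders with matching customer_id has qty <= 3.
Keep rows where that is false.

2 | Dana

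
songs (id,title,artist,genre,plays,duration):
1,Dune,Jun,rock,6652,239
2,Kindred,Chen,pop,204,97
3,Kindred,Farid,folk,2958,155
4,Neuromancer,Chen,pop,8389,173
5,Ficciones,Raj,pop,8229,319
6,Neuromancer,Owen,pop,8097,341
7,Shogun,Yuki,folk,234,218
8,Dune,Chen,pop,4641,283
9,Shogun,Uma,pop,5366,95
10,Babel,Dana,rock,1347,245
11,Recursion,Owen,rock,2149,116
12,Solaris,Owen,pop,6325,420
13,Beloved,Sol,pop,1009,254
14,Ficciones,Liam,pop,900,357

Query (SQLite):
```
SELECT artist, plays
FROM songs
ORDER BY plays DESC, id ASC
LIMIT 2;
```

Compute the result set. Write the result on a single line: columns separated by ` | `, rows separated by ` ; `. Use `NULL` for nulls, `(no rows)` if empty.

Chen | 8389 ; Raj | 8229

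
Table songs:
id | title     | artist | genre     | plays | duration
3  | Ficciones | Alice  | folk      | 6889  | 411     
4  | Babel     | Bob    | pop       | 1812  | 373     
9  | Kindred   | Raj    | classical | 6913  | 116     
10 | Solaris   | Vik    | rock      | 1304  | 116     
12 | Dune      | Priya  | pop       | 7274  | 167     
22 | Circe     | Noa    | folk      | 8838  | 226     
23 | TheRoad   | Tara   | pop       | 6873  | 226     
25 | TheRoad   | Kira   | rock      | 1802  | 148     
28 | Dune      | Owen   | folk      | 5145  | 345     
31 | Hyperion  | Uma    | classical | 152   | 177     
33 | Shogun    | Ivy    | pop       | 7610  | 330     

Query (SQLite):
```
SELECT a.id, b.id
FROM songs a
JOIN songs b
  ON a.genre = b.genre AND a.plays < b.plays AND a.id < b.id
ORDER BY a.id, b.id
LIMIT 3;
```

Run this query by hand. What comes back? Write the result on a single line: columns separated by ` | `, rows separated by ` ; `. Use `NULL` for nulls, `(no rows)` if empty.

3 | 22 ; 4 | 12 ; 4 | 23

Pairs (a,b) with same genre, a.plays < b.plays, a.id < b.id.
genre groups: classical:{9,31} folk:{3,22,28} pop:{4,12,23,33} rock:{10,25}
Ordered by (a.id, b.id); first 3.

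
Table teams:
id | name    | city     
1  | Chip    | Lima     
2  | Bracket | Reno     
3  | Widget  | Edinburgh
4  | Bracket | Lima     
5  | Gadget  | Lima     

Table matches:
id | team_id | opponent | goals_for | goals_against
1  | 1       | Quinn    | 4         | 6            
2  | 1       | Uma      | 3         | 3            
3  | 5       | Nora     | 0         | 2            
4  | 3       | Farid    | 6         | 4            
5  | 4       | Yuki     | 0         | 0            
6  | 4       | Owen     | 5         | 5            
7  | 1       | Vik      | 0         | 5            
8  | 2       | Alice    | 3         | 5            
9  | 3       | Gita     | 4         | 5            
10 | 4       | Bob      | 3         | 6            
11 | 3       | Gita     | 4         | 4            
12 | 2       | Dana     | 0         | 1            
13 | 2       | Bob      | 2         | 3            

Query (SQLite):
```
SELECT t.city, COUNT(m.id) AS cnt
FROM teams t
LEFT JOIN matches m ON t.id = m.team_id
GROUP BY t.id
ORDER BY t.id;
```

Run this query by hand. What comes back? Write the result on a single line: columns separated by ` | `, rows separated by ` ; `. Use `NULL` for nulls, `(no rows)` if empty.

LEFT JOIN keeps every teams row; unmatched ones get NULL for matches columns.
Group by teams.id and compute COUNT(m.id). COUNT(col) of an all-NULL group is 0.
  1: ids {1, 2, 7} → COUNT(m.id)=3
  2: ids {8, 12, 13} → COUNT(m.id)=3
  3: ids {4, 9, 11} → COUNT(m.id)=3
  4: ids {5, 6, 10} → COUNT(m.id)=3
  5: ids {3} → COUNT(m.id)=1

Lima | 3 ; Reno | 3 ; Edinburgh | 3 ; Lima | 3 ; Lima | 1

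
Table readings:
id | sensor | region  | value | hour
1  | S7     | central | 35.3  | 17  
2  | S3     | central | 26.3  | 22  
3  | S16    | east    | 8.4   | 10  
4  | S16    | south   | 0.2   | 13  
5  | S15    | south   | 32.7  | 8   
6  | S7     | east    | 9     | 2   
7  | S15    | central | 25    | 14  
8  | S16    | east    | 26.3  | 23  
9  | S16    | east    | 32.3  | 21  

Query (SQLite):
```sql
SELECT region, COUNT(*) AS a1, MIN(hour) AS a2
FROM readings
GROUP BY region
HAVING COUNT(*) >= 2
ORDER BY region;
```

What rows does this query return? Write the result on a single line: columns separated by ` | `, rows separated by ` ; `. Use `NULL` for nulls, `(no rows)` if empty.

central | 3 | 14 ; east | 4 | 2 ; south | 2 | 8

Group readings by region.
Per group compute: COUNT(*), MIN(hour).
HAVING: drop groups with fewer than 2 rows.
  central: ids {1, 2, 7} → COUNT(*)=3, MIN(hour)=14
  east: ids {3, 6, 8, 9} → COUNT(*)=4, MIN(hour)=2
  south: ids {4, 5} → COUNT(*)=2, MIN(hour)=8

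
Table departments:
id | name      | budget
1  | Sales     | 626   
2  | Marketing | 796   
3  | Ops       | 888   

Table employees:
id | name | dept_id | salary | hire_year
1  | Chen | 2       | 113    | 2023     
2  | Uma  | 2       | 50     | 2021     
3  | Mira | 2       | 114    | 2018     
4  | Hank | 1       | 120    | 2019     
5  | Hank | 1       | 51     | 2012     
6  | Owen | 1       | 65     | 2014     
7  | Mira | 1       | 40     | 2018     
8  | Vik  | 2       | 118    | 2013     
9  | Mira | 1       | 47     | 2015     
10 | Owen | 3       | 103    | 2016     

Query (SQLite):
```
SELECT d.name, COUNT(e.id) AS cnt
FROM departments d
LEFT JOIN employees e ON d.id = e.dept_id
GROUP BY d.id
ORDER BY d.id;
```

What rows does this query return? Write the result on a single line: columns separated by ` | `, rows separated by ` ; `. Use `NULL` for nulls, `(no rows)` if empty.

Sales | 5 ; Marketing | 4 ; Ops | 1

LEFT JOIN keeps every departments row; unmatched ones get NULL for employees columns.
Group by departments.id and compute COUNT(e.id). COUNT(col) of an all-NULL group is 0.
  1: ids {4, 5, 6, 7, 9} → COUNT(e.id)=5
  2: ids {1, 2, 3, 8} → COUNT(e.id)=4
  3: ids {10} → COUNT(e.id)=1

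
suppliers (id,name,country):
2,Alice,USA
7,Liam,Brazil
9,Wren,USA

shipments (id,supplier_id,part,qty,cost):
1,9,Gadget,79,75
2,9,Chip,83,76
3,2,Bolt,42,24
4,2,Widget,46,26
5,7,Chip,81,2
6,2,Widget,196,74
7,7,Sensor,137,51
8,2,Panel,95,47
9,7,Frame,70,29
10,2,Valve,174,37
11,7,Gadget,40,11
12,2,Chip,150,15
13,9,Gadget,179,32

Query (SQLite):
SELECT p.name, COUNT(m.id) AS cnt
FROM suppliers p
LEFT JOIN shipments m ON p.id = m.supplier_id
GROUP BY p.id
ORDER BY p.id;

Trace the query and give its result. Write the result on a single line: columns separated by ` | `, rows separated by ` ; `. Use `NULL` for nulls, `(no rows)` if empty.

LEFT JOIN keeps every suppliers row; unmatched ones get NULL for shipments columns.
Group by suppliers.id and compute COUNT(m.id). COUNT(col) of an all-NULL group is 0.
  2: ids {3, 4, 6, 8, 10, 12} → COUNT(m.id)=6
  7: ids {5, 7, 9, 11} → COUNT(m.id)=4
  9: ids {1, 2, 13} → COUNT(m.id)=3

Alice | 6 ; Liam | 4 ; Wren | 3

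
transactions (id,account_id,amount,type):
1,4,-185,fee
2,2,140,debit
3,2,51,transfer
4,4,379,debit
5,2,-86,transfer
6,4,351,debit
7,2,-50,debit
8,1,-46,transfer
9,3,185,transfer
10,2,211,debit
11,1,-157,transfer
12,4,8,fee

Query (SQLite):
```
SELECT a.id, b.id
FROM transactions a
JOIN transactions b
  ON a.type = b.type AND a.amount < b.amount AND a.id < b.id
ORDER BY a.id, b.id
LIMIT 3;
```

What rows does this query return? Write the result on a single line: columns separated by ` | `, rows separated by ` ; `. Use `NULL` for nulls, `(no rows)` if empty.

1 | 12 ; 2 | 4 ; 2 | 6

Pairs (a,b) with same type, a.amount < b.amount, a.id < b.id.
type groups: debit:{2,4,6,7,10} fee:{1,12} transfer:{3,5,8,9,11}
Ordered by (a.id, b.id); first 3.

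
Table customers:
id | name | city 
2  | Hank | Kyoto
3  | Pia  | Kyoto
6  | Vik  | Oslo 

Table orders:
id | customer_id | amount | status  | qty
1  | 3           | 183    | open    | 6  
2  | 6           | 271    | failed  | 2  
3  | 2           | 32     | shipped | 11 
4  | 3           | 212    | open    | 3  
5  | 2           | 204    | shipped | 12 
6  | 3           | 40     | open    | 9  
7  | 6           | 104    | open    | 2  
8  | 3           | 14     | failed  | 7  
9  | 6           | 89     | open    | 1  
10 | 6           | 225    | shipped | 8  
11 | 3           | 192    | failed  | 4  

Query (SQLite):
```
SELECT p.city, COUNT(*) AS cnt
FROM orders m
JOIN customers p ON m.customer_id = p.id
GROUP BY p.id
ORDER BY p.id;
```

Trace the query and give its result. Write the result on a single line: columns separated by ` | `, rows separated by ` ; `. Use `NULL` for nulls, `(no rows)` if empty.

Kyoto | 2 ; Kyoto | 5 ; Oslo | 4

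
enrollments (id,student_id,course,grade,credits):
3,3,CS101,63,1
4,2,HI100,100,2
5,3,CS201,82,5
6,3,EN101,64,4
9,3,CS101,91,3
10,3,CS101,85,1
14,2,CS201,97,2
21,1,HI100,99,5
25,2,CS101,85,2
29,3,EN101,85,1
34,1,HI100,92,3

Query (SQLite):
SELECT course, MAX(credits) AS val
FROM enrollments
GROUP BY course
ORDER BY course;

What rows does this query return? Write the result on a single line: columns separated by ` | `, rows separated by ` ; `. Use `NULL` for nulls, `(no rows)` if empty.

CS101 | 3 ; CS201 | 5 ; EN101 | 4 ; HI100 | 5

Partition enrollments by course; compute MAX(credits) within each group.
  CS101: ids {3, 9, 10, 25} → MAX(credits)=3
  CS201: ids {5, 14} → MAX(credits)=5
  EN101: ids {6, 29} → MAX(credits)=4
  HI100: ids {4, 21, 34} → MAX(credits)=5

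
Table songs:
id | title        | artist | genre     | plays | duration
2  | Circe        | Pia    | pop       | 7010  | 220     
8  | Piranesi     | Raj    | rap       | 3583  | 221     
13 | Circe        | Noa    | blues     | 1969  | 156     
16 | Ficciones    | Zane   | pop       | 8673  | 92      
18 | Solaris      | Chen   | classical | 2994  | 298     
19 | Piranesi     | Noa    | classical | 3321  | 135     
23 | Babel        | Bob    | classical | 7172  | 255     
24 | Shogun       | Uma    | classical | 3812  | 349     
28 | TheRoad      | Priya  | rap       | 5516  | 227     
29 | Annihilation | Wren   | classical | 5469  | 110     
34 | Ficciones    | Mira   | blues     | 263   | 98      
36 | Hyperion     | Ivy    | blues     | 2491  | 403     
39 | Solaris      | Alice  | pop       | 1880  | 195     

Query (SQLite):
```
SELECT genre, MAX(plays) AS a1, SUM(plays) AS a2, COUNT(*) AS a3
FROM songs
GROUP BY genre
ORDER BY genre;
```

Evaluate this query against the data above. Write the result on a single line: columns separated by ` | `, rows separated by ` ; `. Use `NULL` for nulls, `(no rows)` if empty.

Group songs by genre.
Per group compute: MAX(plays), SUM(plays), COUNT(*).
  blues: ids {13, 34, 36} → MAX(plays)=2491, SUM(plays)=4723, COUNT(*)=3
  classical: ids {18, 19, 23, 24, 29} → MAX(plays)=7172, SUM(plays)=22768, COUNT(*)=5
  pop: ids {2, 16, 39} → MAX(plays)=8673, SUM(plays)=17563, COUNT(*)=3
  rap: ids {8, 28} → MAX(plays)=5516, SUM(plays)=9099, COUNT(*)=2

blues | 2491 | 4723 | 3 ; classical | 7172 | 22768 | 5 ; pop | 8673 | 17563 | 3 ; rap | 5516 | 9099 | 2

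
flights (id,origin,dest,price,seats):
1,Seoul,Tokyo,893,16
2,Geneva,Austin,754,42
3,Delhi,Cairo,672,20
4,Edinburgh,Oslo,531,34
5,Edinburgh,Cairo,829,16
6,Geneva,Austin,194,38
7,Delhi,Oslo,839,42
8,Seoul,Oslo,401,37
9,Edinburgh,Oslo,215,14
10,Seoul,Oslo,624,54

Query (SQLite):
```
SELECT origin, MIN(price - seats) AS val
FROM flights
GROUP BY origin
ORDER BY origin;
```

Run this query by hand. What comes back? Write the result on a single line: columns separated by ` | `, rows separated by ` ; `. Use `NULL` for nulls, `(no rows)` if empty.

For each row compute price - seats.
Group by origin; take MIN of the expression per group.
  Delhi: ids {3, 7} → MIN(price - seats)=652
  Edinburgh: ids {4, 5, 9} → MIN(price - seats)=201
  Geneva: ids {2, 6} → MIN(price - seats)=156
  Seoul: ids {1, 8, 10} → MIN(price - seats)=364

Delhi | 652 ; Edinburgh | 201 ; Geneva | 156 ; Seoul | 364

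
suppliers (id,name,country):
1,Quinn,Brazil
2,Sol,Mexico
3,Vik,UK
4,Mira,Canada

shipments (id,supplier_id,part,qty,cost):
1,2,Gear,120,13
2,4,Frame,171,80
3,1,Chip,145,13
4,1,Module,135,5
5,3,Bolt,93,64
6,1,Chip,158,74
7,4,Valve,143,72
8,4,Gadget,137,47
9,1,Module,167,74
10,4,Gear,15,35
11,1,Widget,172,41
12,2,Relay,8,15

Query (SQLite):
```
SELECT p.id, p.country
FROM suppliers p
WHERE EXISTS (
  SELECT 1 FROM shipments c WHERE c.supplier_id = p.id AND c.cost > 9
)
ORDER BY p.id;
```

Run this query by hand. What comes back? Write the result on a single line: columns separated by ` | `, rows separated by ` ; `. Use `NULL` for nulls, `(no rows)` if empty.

For each suppliers row, check whether any shipments with matching supplier_id has cost > 9.
Keep rows where that is true.

1 | Brazil ; 2 | Mexico ; 3 | UK ; 4 | Canada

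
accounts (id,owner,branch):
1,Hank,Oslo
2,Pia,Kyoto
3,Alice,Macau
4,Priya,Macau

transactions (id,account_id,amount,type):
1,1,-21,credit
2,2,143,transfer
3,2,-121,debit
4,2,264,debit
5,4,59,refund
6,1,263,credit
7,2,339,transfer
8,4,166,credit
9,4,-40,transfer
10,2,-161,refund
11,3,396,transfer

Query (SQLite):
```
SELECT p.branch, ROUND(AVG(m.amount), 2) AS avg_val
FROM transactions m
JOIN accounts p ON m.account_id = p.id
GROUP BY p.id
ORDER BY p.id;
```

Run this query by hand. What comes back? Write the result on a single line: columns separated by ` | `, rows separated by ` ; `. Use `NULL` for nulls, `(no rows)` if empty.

Join each transactions row to its accounts via account_id.
Group joined rows by accounts.id; compute ROUND(AVG(m.amount), 2) per group.
  1: ids {1, 6} → ROUND(AVG(m.amount), 2)=121
  2: ids {2, 3, 4, 7, 10} → ROUND(AVG(m.amount), 2)=92.8
  3: ids {11} → ROUND(AVG(m.amount), 2)=396
  4: ids {5, 8, 9} → ROUND(AVG(m.amount), 2)=61.67

Oslo | 121 ; Kyoto | 92.8 ; Macau | 396 ; Macau | 61.67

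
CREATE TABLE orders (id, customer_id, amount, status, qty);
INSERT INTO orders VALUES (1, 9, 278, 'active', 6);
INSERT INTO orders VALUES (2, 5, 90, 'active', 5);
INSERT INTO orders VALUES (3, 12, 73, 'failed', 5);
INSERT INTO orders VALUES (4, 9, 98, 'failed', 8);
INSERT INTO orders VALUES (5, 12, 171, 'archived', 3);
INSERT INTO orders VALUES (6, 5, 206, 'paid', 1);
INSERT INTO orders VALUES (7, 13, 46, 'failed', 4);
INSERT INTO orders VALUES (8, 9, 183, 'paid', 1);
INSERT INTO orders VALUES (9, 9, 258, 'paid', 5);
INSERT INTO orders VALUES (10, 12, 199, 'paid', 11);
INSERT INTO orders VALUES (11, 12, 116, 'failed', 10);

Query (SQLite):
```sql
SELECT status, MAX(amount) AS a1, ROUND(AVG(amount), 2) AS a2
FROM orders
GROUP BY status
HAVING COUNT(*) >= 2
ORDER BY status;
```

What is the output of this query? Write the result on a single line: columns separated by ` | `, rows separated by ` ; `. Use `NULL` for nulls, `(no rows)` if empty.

Group orders by status.
Per group compute: MAX(amount), ROUND(AVG(amount), 2).
HAVING: drop groups with fewer than 2 rows.
  active: ids {1, 2} → MAX(amount)=278, ROUND(AVG(amount), 2)=184
  archived: ids {5} → MAX(amount)=171, ROUND(AVG(amount), 2)=171
  failed: ids {3, 4, 7, 11} → MAX(amount)=116, ROUND(AVG(amount), 2)=83.25
  paid: ids {6, 8, 9, 10} → MAX(amount)=258, ROUND(AVG(amount), 2)=211.5

active | 278 | 184 ; failed | 116 | 83.25 ; paid | 258 | 211.5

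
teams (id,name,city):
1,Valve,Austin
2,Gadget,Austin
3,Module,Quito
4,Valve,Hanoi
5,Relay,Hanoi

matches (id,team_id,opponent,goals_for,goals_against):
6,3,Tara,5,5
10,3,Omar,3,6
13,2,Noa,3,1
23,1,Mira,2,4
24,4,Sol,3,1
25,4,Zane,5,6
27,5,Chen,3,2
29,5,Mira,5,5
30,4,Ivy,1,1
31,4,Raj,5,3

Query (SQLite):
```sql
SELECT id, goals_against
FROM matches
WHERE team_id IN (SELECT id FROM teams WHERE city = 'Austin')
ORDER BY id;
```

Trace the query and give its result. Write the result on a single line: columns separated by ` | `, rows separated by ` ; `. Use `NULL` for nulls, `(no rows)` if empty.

Inner query: teams.id where city = 'Austin'.
Outer: keep matches rows whose team_id is in that set.
Inner query → {1, 2}

13 | 1 ; 23 | 4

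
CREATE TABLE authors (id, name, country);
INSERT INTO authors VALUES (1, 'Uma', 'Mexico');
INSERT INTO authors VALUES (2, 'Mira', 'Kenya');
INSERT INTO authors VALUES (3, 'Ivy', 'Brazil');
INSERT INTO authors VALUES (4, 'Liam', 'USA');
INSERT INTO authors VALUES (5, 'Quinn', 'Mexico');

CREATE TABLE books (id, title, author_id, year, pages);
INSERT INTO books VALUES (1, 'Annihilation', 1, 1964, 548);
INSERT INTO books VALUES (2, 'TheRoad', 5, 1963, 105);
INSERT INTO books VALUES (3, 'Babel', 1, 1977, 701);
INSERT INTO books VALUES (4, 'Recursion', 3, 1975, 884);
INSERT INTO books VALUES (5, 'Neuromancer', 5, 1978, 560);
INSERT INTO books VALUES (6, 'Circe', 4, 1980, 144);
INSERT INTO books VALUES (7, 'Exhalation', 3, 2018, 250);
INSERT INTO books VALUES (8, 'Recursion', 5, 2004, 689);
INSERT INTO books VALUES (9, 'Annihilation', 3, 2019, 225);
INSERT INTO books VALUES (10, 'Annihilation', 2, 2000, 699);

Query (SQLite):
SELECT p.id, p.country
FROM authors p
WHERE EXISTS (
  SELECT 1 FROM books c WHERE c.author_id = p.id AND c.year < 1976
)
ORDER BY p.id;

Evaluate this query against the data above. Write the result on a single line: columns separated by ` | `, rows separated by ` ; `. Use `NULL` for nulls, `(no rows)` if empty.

1 | Mexico ; 3 | Brazil ; 5 | Mexico

For each authors row, check whether any books with matching author_id has year < 1976.
Keep rows where that is true.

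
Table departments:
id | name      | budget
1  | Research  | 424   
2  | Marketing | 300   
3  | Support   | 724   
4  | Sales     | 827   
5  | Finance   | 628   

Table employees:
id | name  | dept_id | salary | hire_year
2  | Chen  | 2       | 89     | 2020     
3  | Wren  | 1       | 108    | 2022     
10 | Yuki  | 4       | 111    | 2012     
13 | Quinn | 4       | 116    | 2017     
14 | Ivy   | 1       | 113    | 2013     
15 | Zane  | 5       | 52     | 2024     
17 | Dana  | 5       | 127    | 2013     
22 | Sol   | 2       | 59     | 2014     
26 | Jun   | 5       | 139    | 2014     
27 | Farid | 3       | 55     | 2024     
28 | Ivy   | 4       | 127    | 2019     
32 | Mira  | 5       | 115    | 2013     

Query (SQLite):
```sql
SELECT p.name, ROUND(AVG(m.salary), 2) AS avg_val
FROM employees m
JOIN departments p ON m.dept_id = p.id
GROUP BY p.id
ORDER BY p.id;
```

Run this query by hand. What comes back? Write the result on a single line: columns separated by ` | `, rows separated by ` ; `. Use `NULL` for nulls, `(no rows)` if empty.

Research | 110.5 ; Marketing | 74 ; Support | 55 ; Sales | 118 ; Finance | 108.25

Join each employees row to its departments via dept_id.
Group joined rows by departments.id; compute ROUND(AVG(m.salary), 2) per group.
  1: ids {3, 14} → ROUND(AVG(m.salary), 2)=110.5
  2: ids {2, 22} → ROUND(AVG(m.salary), 2)=74
  3: ids {27} → ROUND(AVG(m.salary), 2)=55
  4: ids {10, 13, 28} → ROUND(AVG(m.salary), 2)=118
  5: ids {15, 17, 26, 32} → ROUND(AVG(m.salary), 2)=108.25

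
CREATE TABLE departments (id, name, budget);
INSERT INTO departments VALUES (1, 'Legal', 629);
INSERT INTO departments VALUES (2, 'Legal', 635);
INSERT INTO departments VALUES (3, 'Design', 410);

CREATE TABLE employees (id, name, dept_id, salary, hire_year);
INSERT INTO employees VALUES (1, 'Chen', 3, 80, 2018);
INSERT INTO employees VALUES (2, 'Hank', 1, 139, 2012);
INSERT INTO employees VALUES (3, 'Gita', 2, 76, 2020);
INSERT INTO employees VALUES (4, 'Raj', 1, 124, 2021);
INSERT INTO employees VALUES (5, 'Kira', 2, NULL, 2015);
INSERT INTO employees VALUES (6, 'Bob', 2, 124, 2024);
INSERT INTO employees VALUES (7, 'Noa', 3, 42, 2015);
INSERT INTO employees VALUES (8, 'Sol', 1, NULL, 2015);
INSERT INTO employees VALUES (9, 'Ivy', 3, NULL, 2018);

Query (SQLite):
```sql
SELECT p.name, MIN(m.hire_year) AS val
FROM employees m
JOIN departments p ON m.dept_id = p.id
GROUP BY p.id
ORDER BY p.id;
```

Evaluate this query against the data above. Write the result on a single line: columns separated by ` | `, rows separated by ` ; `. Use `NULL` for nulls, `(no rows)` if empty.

Legal | 2012 ; Legal | 2015 ; Design | 2015

Join each employees row to its departments via dept_id.
Group joined rows by departments.id; compute MIN(m.hire_year) per group.
  1: ids {2, 4, 8} → MIN(m.hire_year)=2012
  2: ids {3, 5, 6} → MIN(m.hire_year)=2015
  3: ids {1, 7, 9} → MIN(m.hire_year)=2015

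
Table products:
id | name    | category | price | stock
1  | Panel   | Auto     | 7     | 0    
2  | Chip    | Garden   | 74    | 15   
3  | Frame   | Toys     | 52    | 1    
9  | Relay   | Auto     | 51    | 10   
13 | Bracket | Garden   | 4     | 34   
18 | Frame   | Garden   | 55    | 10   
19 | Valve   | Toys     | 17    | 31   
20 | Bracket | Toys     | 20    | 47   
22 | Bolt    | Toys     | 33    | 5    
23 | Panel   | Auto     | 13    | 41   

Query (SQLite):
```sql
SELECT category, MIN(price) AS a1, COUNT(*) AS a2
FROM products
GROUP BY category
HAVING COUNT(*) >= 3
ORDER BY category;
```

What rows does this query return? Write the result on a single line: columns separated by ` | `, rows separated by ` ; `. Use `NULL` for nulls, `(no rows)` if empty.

Auto | 7 | 3 ; Garden | 4 | 3 ; Toys | 17 | 4

Group products by category.
Per group compute: MIN(price), COUNT(*).
HAVING: drop groups with fewer than 3 rows.
  Auto: ids {1, 9, 23} → MIN(price)=7, COUNT(*)=3
  Garden: ids {2, 13, 18} → MIN(price)=4, COUNT(*)=3
  Toys: ids {3, 19, 20, 22} → MIN(price)=17, COUNT(*)=4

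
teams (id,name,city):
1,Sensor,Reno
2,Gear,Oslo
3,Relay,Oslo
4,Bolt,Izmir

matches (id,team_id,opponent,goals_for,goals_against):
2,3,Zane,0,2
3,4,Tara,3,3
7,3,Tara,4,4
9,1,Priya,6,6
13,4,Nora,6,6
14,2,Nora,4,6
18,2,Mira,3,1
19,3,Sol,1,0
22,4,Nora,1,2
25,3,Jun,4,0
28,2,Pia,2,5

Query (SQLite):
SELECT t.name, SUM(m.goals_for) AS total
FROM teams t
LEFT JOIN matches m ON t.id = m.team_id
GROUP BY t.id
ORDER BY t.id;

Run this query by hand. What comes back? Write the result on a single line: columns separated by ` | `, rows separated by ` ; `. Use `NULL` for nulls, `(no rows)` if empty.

Sensor | 6 ; Gear | 9 ; Relay | 9 ; Bolt | 10

LEFT JOIN keeps every teams row; unmatched ones get NULL for matches columns.
Group by teams.id and compute SUM(m.goals_for). SUM over an all-NULL group is NULL.
  1: ids {9} → SUM(m.goals_for)=6
  2: ids {14, 18, 28} → SUM(m.goals_for)=9
  3: ids {2, 7, 19, 25} → SUM(m.goals_for)=9
  4: ids {3, 13, 22} → SUM(m.goals_for)=10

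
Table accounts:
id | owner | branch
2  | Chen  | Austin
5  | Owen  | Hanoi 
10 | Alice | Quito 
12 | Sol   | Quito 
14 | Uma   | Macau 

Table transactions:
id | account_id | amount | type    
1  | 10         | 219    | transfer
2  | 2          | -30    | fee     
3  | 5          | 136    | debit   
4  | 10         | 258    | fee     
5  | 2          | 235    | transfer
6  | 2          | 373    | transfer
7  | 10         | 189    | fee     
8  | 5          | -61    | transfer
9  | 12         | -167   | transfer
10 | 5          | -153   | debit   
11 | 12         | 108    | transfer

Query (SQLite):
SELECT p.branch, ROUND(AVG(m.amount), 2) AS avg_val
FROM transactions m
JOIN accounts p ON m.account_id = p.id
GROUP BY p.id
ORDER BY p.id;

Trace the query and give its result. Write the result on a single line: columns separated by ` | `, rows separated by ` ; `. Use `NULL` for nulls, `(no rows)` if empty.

Austin | 192.67 ; Hanoi | -26 ; Quito | 222 ; Quito | -29.5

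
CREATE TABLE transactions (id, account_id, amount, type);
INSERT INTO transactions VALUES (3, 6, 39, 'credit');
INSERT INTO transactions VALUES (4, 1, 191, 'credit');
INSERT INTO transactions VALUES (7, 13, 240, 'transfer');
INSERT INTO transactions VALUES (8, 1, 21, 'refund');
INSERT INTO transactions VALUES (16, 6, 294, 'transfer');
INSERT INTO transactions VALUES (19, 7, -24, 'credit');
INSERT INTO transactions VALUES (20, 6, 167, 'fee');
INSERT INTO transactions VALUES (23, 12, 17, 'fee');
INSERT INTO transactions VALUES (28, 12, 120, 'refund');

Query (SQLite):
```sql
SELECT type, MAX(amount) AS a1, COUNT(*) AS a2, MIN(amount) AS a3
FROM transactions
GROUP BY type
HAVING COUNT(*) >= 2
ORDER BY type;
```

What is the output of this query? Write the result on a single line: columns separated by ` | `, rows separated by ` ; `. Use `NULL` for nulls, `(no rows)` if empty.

Group transactions by type.
Per group compute: MAX(amount), COUNT(*), MIN(amount).
HAVING: drop groups with fewer than 2 rows.
  credit: ids {3, 4, 19} → MAX(amount)=191, COUNT(*)=3, MIN(amount)=-24
  fee: ids {20, 23} → MAX(amount)=167, COUNT(*)=2, MIN(amount)=17
  refund: ids {8, 28} → MAX(amount)=120, COUNT(*)=2, MIN(amount)=21
  transfer: ids {7, 16} → MAX(amount)=294, COUNT(*)=2, MIN(amount)=240

credit | 191 | 3 | -24 ; fee | 167 | 2 | 17 ; refund | 120 | 2 | 21 ; transfer | 294 | 2 | 240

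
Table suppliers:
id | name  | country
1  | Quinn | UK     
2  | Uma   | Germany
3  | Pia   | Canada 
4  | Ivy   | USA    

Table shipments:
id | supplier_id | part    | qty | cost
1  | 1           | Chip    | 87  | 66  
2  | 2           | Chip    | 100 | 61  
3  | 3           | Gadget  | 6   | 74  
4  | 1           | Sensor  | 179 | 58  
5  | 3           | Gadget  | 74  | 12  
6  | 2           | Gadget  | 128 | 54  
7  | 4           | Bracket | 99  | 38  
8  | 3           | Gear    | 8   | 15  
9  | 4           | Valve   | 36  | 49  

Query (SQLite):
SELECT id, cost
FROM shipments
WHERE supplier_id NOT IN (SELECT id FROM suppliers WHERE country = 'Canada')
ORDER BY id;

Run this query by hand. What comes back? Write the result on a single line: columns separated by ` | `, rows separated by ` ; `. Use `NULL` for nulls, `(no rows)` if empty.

Inner query: suppliers.id where country = 'Canada'.
Outer: keep shipments rows whose supplier_id is not in that set.
Inner query → {3}

1 | 66 ; 2 | 61 ; 4 | 58 ; 6 | 54 ; 7 | 38 ; 9 | 49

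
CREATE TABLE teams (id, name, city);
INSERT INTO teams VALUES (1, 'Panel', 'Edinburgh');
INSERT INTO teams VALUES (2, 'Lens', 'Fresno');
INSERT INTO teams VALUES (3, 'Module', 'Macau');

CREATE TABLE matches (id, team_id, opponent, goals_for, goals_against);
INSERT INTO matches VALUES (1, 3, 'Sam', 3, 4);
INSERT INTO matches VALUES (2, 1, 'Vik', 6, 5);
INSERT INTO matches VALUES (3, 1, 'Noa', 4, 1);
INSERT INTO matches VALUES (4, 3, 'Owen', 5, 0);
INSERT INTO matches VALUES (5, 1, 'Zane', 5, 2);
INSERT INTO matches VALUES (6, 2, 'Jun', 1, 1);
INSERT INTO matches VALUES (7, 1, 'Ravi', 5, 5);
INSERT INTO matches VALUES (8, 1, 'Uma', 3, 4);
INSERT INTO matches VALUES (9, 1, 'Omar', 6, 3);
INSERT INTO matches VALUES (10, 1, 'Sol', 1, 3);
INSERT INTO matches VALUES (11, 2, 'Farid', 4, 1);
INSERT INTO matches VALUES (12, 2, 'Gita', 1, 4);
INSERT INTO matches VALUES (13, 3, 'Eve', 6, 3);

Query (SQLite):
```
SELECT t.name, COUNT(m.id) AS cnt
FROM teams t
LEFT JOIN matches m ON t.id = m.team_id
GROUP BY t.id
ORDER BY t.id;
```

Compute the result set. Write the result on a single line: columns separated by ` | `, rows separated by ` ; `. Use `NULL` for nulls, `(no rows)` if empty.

Panel | 7 ; Lens | 3 ; Module | 3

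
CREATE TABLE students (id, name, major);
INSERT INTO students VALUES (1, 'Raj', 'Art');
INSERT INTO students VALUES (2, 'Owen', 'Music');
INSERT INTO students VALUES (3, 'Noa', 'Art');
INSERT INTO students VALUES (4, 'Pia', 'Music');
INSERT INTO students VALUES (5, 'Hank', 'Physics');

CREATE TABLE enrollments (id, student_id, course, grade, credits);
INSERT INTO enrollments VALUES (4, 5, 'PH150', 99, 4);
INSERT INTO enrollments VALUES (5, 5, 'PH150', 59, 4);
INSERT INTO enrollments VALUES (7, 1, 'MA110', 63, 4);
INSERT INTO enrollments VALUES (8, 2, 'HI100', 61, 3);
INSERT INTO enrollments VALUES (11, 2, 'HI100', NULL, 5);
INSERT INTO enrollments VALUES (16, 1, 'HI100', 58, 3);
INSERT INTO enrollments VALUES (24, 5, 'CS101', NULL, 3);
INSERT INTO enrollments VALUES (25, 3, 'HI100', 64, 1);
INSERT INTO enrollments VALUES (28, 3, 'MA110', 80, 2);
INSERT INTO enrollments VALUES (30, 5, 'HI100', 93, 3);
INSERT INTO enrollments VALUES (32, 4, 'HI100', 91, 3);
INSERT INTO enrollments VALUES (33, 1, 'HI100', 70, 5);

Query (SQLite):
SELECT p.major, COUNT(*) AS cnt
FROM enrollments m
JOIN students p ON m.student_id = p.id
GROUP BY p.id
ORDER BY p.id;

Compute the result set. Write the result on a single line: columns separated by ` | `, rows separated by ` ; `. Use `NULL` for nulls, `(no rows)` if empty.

Join each enrollments row to its students via student_id.
Group joined rows by students.id; compute COUNT(*) per group.
  1: ids {7, 16, 33} → COUNT(*)=3
  2: ids {8, 11} → COUNT(*)=2
  3: ids {25, 28} → COUNT(*)=2
  4: ids {32} → COUNT(*)=1
  5: ids {4, 5, 24, 30} → COUNT(*)=4

Art | 3 ; Music | 2 ; Art | 2 ; Music | 1 ; Physics | 4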